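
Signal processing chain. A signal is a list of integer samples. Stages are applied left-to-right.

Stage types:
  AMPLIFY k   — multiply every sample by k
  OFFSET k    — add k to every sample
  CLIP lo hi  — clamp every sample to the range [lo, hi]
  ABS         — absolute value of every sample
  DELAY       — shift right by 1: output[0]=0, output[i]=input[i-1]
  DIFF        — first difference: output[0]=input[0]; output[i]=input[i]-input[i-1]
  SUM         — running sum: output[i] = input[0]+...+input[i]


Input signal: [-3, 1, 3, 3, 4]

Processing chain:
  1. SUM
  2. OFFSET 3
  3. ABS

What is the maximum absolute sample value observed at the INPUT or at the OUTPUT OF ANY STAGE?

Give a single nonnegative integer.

Answer: 11

Derivation:
Input: [-3, 1, 3, 3, 4] (max |s|=4)
Stage 1 (SUM): sum[0..0]=-3, sum[0..1]=-2, sum[0..2]=1, sum[0..3]=4, sum[0..4]=8 -> [-3, -2, 1, 4, 8] (max |s|=8)
Stage 2 (OFFSET 3): -3+3=0, -2+3=1, 1+3=4, 4+3=7, 8+3=11 -> [0, 1, 4, 7, 11] (max |s|=11)
Stage 3 (ABS): |0|=0, |1|=1, |4|=4, |7|=7, |11|=11 -> [0, 1, 4, 7, 11] (max |s|=11)
Overall max amplitude: 11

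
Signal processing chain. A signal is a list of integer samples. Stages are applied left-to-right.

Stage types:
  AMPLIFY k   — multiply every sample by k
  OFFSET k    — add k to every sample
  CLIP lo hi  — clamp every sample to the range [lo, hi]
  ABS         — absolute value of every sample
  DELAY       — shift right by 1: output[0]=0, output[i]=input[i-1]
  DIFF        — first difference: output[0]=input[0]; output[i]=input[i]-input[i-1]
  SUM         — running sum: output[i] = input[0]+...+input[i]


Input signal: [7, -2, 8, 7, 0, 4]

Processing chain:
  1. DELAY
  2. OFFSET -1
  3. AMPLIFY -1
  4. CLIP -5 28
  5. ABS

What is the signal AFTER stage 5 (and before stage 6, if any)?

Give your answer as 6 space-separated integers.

Input: [7, -2, 8, 7, 0, 4]
Stage 1 (DELAY): [0, 7, -2, 8, 7, 0] = [0, 7, -2, 8, 7, 0] -> [0, 7, -2, 8, 7, 0]
Stage 2 (OFFSET -1): 0+-1=-1, 7+-1=6, -2+-1=-3, 8+-1=7, 7+-1=6, 0+-1=-1 -> [-1, 6, -3, 7, 6, -1]
Stage 3 (AMPLIFY -1): -1*-1=1, 6*-1=-6, -3*-1=3, 7*-1=-7, 6*-1=-6, -1*-1=1 -> [1, -6, 3, -7, -6, 1]
Stage 4 (CLIP -5 28): clip(1,-5,28)=1, clip(-6,-5,28)=-5, clip(3,-5,28)=3, clip(-7,-5,28)=-5, clip(-6,-5,28)=-5, clip(1,-5,28)=1 -> [1, -5, 3, -5, -5, 1]
Stage 5 (ABS): |1|=1, |-5|=5, |3|=3, |-5|=5, |-5|=5, |1|=1 -> [1, 5, 3, 5, 5, 1]

Answer: 1 5 3 5 5 1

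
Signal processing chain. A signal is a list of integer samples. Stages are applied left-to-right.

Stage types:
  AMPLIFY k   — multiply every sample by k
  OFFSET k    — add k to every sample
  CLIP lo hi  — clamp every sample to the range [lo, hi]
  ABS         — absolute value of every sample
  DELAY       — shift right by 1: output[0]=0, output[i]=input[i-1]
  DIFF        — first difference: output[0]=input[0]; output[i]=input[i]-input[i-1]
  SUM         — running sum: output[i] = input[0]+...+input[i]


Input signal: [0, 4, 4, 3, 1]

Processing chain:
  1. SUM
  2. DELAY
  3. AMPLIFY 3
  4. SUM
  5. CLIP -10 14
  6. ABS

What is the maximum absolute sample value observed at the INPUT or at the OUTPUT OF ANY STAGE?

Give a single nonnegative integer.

Answer: 69

Derivation:
Input: [0, 4, 4, 3, 1] (max |s|=4)
Stage 1 (SUM): sum[0..0]=0, sum[0..1]=4, sum[0..2]=8, sum[0..3]=11, sum[0..4]=12 -> [0, 4, 8, 11, 12] (max |s|=12)
Stage 2 (DELAY): [0, 0, 4, 8, 11] = [0, 0, 4, 8, 11] -> [0, 0, 4, 8, 11] (max |s|=11)
Stage 3 (AMPLIFY 3): 0*3=0, 0*3=0, 4*3=12, 8*3=24, 11*3=33 -> [0, 0, 12, 24, 33] (max |s|=33)
Stage 4 (SUM): sum[0..0]=0, sum[0..1]=0, sum[0..2]=12, sum[0..3]=36, sum[0..4]=69 -> [0, 0, 12, 36, 69] (max |s|=69)
Stage 5 (CLIP -10 14): clip(0,-10,14)=0, clip(0,-10,14)=0, clip(12,-10,14)=12, clip(36,-10,14)=14, clip(69,-10,14)=14 -> [0, 0, 12, 14, 14] (max |s|=14)
Stage 6 (ABS): |0|=0, |0|=0, |12|=12, |14|=14, |14|=14 -> [0, 0, 12, 14, 14] (max |s|=14)
Overall max amplitude: 69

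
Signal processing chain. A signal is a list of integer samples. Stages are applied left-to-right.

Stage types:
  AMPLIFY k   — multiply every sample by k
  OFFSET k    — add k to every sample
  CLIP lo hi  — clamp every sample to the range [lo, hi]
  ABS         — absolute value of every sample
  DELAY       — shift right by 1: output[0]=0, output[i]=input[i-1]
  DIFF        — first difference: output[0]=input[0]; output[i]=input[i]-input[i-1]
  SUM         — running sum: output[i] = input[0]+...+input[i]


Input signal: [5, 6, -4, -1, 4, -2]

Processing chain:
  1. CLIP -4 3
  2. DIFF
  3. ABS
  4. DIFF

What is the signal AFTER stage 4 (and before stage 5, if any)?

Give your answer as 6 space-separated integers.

Answer: 3 -3 7 -4 1 1

Derivation:
Input: [5, 6, -4, -1, 4, -2]
Stage 1 (CLIP -4 3): clip(5,-4,3)=3, clip(6,-4,3)=3, clip(-4,-4,3)=-4, clip(-1,-4,3)=-1, clip(4,-4,3)=3, clip(-2,-4,3)=-2 -> [3, 3, -4, -1, 3, -2]
Stage 2 (DIFF): s[0]=3, 3-3=0, -4-3=-7, -1--4=3, 3--1=4, -2-3=-5 -> [3, 0, -7, 3, 4, -5]
Stage 3 (ABS): |3|=3, |0|=0, |-7|=7, |3|=3, |4|=4, |-5|=5 -> [3, 0, 7, 3, 4, 5]
Stage 4 (DIFF): s[0]=3, 0-3=-3, 7-0=7, 3-7=-4, 4-3=1, 5-4=1 -> [3, -3, 7, -4, 1, 1]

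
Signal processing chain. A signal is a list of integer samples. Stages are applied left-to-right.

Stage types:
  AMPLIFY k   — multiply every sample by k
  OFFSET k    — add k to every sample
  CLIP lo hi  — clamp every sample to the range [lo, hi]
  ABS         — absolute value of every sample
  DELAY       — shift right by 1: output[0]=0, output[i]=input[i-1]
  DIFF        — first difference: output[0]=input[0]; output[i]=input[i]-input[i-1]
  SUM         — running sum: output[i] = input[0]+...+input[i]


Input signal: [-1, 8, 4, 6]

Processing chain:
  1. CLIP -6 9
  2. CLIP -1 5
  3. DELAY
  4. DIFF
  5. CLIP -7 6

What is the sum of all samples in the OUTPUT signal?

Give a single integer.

Input: [-1, 8, 4, 6]
Stage 1 (CLIP -6 9): clip(-1,-6,9)=-1, clip(8,-6,9)=8, clip(4,-6,9)=4, clip(6,-6,9)=6 -> [-1, 8, 4, 6]
Stage 2 (CLIP -1 5): clip(-1,-1,5)=-1, clip(8,-1,5)=5, clip(4,-1,5)=4, clip(6,-1,5)=5 -> [-1, 5, 4, 5]
Stage 3 (DELAY): [0, -1, 5, 4] = [0, -1, 5, 4] -> [0, -1, 5, 4]
Stage 4 (DIFF): s[0]=0, -1-0=-1, 5--1=6, 4-5=-1 -> [0, -1, 6, -1]
Stage 5 (CLIP -7 6): clip(0,-7,6)=0, clip(-1,-7,6)=-1, clip(6,-7,6)=6, clip(-1,-7,6)=-1 -> [0, -1, 6, -1]
Output sum: 4

Answer: 4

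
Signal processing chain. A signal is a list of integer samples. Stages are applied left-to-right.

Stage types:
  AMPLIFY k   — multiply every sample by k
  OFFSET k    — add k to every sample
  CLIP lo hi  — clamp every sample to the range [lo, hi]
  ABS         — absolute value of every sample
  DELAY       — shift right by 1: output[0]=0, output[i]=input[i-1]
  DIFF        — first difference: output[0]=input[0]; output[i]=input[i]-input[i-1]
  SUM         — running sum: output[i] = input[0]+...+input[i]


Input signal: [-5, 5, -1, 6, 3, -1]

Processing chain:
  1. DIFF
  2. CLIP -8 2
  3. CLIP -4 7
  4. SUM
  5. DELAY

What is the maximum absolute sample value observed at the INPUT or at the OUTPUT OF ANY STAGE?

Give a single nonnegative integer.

Input: [-5, 5, -1, 6, 3, -1] (max |s|=6)
Stage 1 (DIFF): s[0]=-5, 5--5=10, -1-5=-6, 6--1=7, 3-6=-3, -1-3=-4 -> [-5, 10, -6, 7, -3, -4] (max |s|=10)
Stage 2 (CLIP -8 2): clip(-5,-8,2)=-5, clip(10,-8,2)=2, clip(-6,-8,2)=-6, clip(7,-8,2)=2, clip(-3,-8,2)=-3, clip(-4,-8,2)=-4 -> [-5, 2, -6, 2, -3, -4] (max |s|=6)
Stage 3 (CLIP -4 7): clip(-5,-4,7)=-4, clip(2,-4,7)=2, clip(-6,-4,7)=-4, clip(2,-4,7)=2, clip(-3,-4,7)=-3, clip(-4,-4,7)=-4 -> [-4, 2, -4, 2, -3, -4] (max |s|=4)
Stage 4 (SUM): sum[0..0]=-4, sum[0..1]=-2, sum[0..2]=-6, sum[0..3]=-4, sum[0..4]=-7, sum[0..5]=-11 -> [-4, -2, -6, -4, -7, -11] (max |s|=11)
Stage 5 (DELAY): [0, -4, -2, -6, -4, -7] = [0, -4, -2, -6, -4, -7] -> [0, -4, -2, -6, -4, -7] (max |s|=7)
Overall max amplitude: 11

Answer: 11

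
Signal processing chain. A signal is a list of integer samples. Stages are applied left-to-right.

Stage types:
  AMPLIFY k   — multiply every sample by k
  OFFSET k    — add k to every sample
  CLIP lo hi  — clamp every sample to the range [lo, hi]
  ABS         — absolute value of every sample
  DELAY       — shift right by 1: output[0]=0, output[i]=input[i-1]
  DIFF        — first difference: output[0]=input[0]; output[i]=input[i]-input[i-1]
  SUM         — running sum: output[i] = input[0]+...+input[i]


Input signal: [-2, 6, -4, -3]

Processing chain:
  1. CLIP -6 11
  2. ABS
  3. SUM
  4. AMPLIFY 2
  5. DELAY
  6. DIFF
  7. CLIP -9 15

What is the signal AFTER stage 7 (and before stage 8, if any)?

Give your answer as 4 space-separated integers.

Input: [-2, 6, -4, -3]
Stage 1 (CLIP -6 11): clip(-2,-6,11)=-2, clip(6,-6,11)=6, clip(-4,-6,11)=-4, clip(-3,-6,11)=-3 -> [-2, 6, -4, -3]
Stage 2 (ABS): |-2|=2, |6|=6, |-4|=4, |-3|=3 -> [2, 6, 4, 3]
Stage 3 (SUM): sum[0..0]=2, sum[0..1]=8, sum[0..2]=12, sum[0..3]=15 -> [2, 8, 12, 15]
Stage 4 (AMPLIFY 2): 2*2=4, 8*2=16, 12*2=24, 15*2=30 -> [4, 16, 24, 30]
Stage 5 (DELAY): [0, 4, 16, 24] = [0, 4, 16, 24] -> [0, 4, 16, 24]
Stage 6 (DIFF): s[0]=0, 4-0=4, 16-4=12, 24-16=8 -> [0, 4, 12, 8]
Stage 7 (CLIP -9 15): clip(0,-9,15)=0, clip(4,-9,15)=4, clip(12,-9,15)=12, clip(8,-9,15)=8 -> [0, 4, 12, 8]

Answer: 0 4 12 8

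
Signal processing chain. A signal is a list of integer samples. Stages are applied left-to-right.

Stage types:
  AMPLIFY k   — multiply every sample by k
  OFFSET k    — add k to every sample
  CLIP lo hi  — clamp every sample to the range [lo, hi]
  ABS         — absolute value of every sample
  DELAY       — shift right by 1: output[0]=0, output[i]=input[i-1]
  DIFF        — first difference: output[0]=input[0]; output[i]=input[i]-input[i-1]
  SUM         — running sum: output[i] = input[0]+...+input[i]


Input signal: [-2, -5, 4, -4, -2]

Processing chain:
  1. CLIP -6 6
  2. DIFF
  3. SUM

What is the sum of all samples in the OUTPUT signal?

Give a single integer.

Input: [-2, -5, 4, -4, -2]
Stage 1 (CLIP -6 6): clip(-2,-6,6)=-2, clip(-5,-6,6)=-5, clip(4,-6,6)=4, clip(-4,-6,6)=-4, clip(-2,-6,6)=-2 -> [-2, -5, 4, -4, -2]
Stage 2 (DIFF): s[0]=-2, -5--2=-3, 4--5=9, -4-4=-8, -2--4=2 -> [-2, -3, 9, -8, 2]
Stage 3 (SUM): sum[0..0]=-2, sum[0..1]=-5, sum[0..2]=4, sum[0..3]=-4, sum[0..4]=-2 -> [-2, -5, 4, -4, -2]
Output sum: -9

Answer: -9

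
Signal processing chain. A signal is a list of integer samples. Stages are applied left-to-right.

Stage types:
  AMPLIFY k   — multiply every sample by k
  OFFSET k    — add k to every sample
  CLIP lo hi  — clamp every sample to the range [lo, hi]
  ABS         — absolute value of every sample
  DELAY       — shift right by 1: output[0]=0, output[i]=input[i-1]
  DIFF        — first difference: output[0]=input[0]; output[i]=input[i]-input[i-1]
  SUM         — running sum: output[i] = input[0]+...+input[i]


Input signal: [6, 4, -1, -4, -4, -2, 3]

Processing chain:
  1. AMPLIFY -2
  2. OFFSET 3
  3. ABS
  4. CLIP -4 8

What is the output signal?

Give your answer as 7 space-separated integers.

Answer: 8 5 5 8 8 7 3

Derivation:
Input: [6, 4, -1, -4, -4, -2, 3]
Stage 1 (AMPLIFY -2): 6*-2=-12, 4*-2=-8, -1*-2=2, -4*-2=8, -4*-2=8, -2*-2=4, 3*-2=-6 -> [-12, -8, 2, 8, 8, 4, -6]
Stage 2 (OFFSET 3): -12+3=-9, -8+3=-5, 2+3=5, 8+3=11, 8+3=11, 4+3=7, -6+3=-3 -> [-9, -5, 5, 11, 11, 7, -3]
Stage 3 (ABS): |-9|=9, |-5|=5, |5|=5, |11|=11, |11|=11, |7|=7, |-3|=3 -> [9, 5, 5, 11, 11, 7, 3]
Stage 4 (CLIP -4 8): clip(9,-4,8)=8, clip(5,-4,8)=5, clip(5,-4,8)=5, clip(11,-4,8)=8, clip(11,-4,8)=8, clip(7,-4,8)=7, clip(3,-4,8)=3 -> [8, 5, 5, 8, 8, 7, 3]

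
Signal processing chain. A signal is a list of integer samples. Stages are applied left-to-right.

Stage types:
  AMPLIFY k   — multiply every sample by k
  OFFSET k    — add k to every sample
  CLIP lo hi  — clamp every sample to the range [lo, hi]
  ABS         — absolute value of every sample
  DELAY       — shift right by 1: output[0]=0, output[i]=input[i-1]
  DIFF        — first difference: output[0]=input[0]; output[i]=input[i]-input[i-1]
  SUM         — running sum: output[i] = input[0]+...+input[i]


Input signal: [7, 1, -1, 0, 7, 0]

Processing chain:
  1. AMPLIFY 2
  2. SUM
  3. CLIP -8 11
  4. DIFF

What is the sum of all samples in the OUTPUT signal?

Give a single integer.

Input: [7, 1, -1, 0, 7, 0]
Stage 1 (AMPLIFY 2): 7*2=14, 1*2=2, -1*2=-2, 0*2=0, 7*2=14, 0*2=0 -> [14, 2, -2, 0, 14, 0]
Stage 2 (SUM): sum[0..0]=14, sum[0..1]=16, sum[0..2]=14, sum[0..3]=14, sum[0..4]=28, sum[0..5]=28 -> [14, 16, 14, 14, 28, 28]
Stage 3 (CLIP -8 11): clip(14,-8,11)=11, clip(16,-8,11)=11, clip(14,-8,11)=11, clip(14,-8,11)=11, clip(28,-8,11)=11, clip(28,-8,11)=11 -> [11, 11, 11, 11, 11, 11]
Stage 4 (DIFF): s[0]=11, 11-11=0, 11-11=0, 11-11=0, 11-11=0, 11-11=0 -> [11, 0, 0, 0, 0, 0]
Output sum: 11

Answer: 11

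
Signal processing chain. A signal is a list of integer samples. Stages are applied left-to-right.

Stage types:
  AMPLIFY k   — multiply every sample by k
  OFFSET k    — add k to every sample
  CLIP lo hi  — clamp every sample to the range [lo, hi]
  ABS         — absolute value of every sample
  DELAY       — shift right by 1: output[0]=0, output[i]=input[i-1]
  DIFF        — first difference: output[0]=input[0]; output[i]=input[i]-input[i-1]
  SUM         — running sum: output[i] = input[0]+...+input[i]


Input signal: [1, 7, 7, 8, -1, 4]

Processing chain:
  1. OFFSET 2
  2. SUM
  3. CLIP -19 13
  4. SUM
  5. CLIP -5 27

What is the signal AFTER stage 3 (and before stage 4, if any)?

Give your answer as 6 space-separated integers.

Input: [1, 7, 7, 8, -1, 4]
Stage 1 (OFFSET 2): 1+2=3, 7+2=9, 7+2=9, 8+2=10, -1+2=1, 4+2=6 -> [3, 9, 9, 10, 1, 6]
Stage 2 (SUM): sum[0..0]=3, sum[0..1]=12, sum[0..2]=21, sum[0..3]=31, sum[0..4]=32, sum[0..5]=38 -> [3, 12, 21, 31, 32, 38]
Stage 3 (CLIP -19 13): clip(3,-19,13)=3, clip(12,-19,13)=12, clip(21,-19,13)=13, clip(31,-19,13)=13, clip(32,-19,13)=13, clip(38,-19,13)=13 -> [3, 12, 13, 13, 13, 13]

Answer: 3 12 13 13 13 13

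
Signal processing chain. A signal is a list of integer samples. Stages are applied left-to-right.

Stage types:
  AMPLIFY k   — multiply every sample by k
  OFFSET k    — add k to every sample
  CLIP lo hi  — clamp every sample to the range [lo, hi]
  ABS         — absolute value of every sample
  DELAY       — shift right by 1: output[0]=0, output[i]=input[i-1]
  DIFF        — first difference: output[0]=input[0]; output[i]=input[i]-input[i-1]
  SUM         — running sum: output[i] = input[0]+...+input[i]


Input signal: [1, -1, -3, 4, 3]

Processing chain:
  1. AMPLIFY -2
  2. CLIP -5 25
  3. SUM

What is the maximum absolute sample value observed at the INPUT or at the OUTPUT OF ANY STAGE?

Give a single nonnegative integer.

Input: [1, -1, -3, 4, 3] (max |s|=4)
Stage 1 (AMPLIFY -2): 1*-2=-2, -1*-2=2, -3*-2=6, 4*-2=-8, 3*-2=-6 -> [-2, 2, 6, -8, -6] (max |s|=8)
Stage 2 (CLIP -5 25): clip(-2,-5,25)=-2, clip(2,-5,25)=2, clip(6,-5,25)=6, clip(-8,-5,25)=-5, clip(-6,-5,25)=-5 -> [-2, 2, 6, -5, -5] (max |s|=6)
Stage 3 (SUM): sum[0..0]=-2, sum[0..1]=0, sum[0..2]=6, sum[0..3]=1, sum[0..4]=-4 -> [-2, 0, 6, 1, -4] (max |s|=6)
Overall max amplitude: 8

Answer: 8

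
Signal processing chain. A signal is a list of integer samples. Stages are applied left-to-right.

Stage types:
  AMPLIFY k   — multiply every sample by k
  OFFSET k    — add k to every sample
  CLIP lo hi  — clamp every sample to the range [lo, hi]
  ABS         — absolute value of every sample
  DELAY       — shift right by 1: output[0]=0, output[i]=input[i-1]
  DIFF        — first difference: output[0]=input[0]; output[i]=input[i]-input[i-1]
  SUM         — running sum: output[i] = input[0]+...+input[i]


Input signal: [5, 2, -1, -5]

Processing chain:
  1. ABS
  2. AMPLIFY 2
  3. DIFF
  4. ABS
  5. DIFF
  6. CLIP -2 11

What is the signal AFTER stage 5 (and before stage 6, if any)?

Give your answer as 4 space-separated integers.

Input: [5, 2, -1, -5]
Stage 1 (ABS): |5|=5, |2|=2, |-1|=1, |-5|=5 -> [5, 2, 1, 5]
Stage 2 (AMPLIFY 2): 5*2=10, 2*2=4, 1*2=2, 5*2=10 -> [10, 4, 2, 10]
Stage 3 (DIFF): s[0]=10, 4-10=-6, 2-4=-2, 10-2=8 -> [10, -6, -2, 8]
Stage 4 (ABS): |10|=10, |-6|=6, |-2|=2, |8|=8 -> [10, 6, 2, 8]
Stage 5 (DIFF): s[0]=10, 6-10=-4, 2-6=-4, 8-2=6 -> [10, -4, -4, 6]

Answer: 10 -4 -4 6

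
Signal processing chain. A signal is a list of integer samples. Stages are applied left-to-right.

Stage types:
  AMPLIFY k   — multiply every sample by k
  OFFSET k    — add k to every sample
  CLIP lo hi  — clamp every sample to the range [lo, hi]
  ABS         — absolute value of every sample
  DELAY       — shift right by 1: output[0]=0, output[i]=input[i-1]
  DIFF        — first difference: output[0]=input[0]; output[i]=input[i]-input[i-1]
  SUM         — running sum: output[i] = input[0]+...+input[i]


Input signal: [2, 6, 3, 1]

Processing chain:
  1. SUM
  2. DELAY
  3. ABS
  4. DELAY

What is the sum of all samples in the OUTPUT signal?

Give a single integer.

Input: [2, 6, 3, 1]
Stage 1 (SUM): sum[0..0]=2, sum[0..1]=8, sum[0..2]=11, sum[0..3]=12 -> [2, 8, 11, 12]
Stage 2 (DELAY): [0, 2, 8, 11] = [0, 2, 8, 11] -> [0, 2, 8, 11]
Stage 3 (ABS): |0|=0, |2|=2, |8|=8, |11|=11 -> [0, 2, 8, 11]
Stage 4 (DELAY): [0, 0, 2, 8] = [0, 0, 2, 8] -> [0, 0, 2, 8]
Output sum: 10

Answer: 10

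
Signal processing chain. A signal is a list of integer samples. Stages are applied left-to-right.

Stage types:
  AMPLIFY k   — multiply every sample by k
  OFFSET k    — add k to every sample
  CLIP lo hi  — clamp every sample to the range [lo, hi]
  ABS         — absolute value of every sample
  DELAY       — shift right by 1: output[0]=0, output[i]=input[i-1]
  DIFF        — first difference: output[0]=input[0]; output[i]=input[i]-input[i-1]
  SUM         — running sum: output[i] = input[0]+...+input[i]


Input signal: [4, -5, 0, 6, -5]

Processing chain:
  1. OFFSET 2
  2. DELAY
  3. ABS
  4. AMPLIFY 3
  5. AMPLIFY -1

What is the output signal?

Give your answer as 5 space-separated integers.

Answer: 0 -18 -9 -6 -24

Derivation:
Input: [4, -5, 0, 6, -5]
Stage 1 (OFFSET 2): 4+2=6, -5+2=-3, 0+2=2, 6+2=8, -5+2=-3 -> [6, -3, 2, 8, -3]
Stage 2 (DELAY): [0, 6, -3, 2, 8] = [0, 6, -3, 2, 8] -> [0, 6, -3, 2, 8]
Stage 3 (ABS): |0|=0, |6|=6, |-3|=3, |2|=2, |8|=8 -> [0, 6, 3, 2, 8]
Stage 4 (AMPLIFY 3): 0*3=0, 6*3=18, 3*3=9, 2*3=6, 8*3=24 -> [0, 18, 9, 6, 24]
Stage 5 (AMPLIFY -1): 0*-1=0, 18*-1=-18, 9*-1=-9, 6*-1=-6, 24*-1=-24 -> [0, -18, -9, -6, -24]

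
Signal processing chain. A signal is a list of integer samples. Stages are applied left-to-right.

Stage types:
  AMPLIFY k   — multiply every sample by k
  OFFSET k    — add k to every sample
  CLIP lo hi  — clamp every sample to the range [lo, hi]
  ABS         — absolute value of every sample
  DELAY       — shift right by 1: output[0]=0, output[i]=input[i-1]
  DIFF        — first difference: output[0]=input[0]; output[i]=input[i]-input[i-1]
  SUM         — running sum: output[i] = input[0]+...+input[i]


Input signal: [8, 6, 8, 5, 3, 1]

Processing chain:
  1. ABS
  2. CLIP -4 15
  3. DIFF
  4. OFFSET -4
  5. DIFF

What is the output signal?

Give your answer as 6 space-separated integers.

Answer: 4 -10 4 -5 1 0

Derivation:
Input: [8, 6, 8, 5, 3, 1]
Stage 1 (ABS): |8|=8, |6|=6, |8|=8, |5|=5, |3|=3, |1|=1 -> [8, 6, 8, 5, 3, 1]
Stage 2 (CLIP -4 15): clip(8,-4,15)=8, clip(6,-4,15)=6, clip(8,-4,15)=8, clip(5,-4,15)=5, clip(3,-4,15)=3, clip(1,-4,15)=1 -> [8, 6, 8, 5, 3, 1]
Stage 3 (DIFF): s[0]=8, 6-8=-2, 8-6=2, 5-8=-3, 3-5=-2, 1-3=-2 -> [8, -2, 2, -3, -2, -2]
Stage 4 (OFFSET -4): 8+-4=4, -2+-4=-6, 2+-4=-2, -3+-4=-7, -2+-4=-6, -2+-4=-6 -> [4, -6, -2, -7, -6, -6]
Stage 5 (DIFF): s[0]=4, -6-4=-10, -2--6=4, -7--2=-5, -6--7=1, -6--6=0 -> [4, -10, 4, -5, 1, 0]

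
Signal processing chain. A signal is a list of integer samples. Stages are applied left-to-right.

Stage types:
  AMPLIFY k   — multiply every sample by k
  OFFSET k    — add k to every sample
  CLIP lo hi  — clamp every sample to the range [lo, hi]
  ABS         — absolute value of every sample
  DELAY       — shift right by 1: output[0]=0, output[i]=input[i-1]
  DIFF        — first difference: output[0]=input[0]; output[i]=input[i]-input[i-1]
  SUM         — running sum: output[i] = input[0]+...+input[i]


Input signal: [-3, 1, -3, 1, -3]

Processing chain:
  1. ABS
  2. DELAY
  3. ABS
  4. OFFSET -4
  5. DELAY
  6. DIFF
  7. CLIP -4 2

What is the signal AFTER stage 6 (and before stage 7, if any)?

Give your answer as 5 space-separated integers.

Answer: 0 -4 3 -2 2

Derivation:
Input: [-3, 1, -3, 1, -3]
Stage 1 (ABS): |-3|=3, |1|=1, |-3|=3, |1|=1, |-3|=3 -> [3, 1, 3, 1, 3]
Stage 2 (DELAY): [0, 3, 1, 3, 1] = [0, 3, 1, 3, 1] -> [0, 3, 1, 3, 1]
Stage 3 (ABS): |0|=0, |3|=3, |1|=1, |3|=3, |1|=1 -> [0, 3, 1, 3, 1]
Stage 4 (OFFSET -4): 0+-4=-4, 3+-4=-1, 1+-4=-3, 3+-4=-1, 1+-4=-3 -> [-4, -1, -3, -1, -3]
Stage 5 (DELAY): [0, -4, -1, -3, -1] = [0, -4, -1, -3, -1] -> [0, -4, -1, -3, -1]
Stage 6 (DIFF): s[0]=0, -4-0=-4, -1--4=3, -3--1=-2, -1--3=2 -> [0, -4, 3, -2, 2]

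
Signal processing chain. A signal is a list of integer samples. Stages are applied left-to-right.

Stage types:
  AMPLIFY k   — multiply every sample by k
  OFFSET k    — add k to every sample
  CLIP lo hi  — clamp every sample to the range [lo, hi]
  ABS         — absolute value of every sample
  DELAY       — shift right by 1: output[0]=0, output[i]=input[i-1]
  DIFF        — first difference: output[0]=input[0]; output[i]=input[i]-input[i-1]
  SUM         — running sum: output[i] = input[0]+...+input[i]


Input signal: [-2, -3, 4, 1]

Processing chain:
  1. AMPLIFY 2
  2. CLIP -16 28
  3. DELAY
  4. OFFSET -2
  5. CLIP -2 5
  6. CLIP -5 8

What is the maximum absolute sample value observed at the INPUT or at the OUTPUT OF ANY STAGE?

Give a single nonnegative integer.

Answer: 8

Derivation:
Input: [-2, -3, 4, 1] (max |s|=4)
Stage 1 (AMPLIFY 2): -2*2=-4, -3*2=-6, 4*2=8, 1*2=2 -> [-4, -6, 8, 2] (max |s|=8)
Stage 2 (CLIP -16 28): clip(-4,-16,28)=-4, clip(-6,-16,28)=-6, clip(8,-16,28)=8, clip(2,-16,28)=2 -> [-4, -6, 8, 2] (max |s|=8)
Stage 3 (DELAY): [0, -4, -6, 8] = [0, -4, -6, 8] -> [0, -4, -6, 8] (max |s|=8)
Stage 4 (OFFSET -2): 0+-2=-2, -4+-2=-6, -6+-2=-8, 8+-2=6 -> [-2, -6, -8, 6] (max |s|=8)
Stage 5 (CLIP -2 5): clip(-2,-2,5)=-2, clip(-6,-2,5)=-2, clip(-8,-2,5)=-2, clip(6,-2,5)=5 -> [-2, -2, -2, 5] (max |s|=5)
Stage 6 (CLIP -5 8): clip(-2,-5,8)=-2, clip(-2,-5,8)=-2, clip(-2,-5,8)=-2, clip(5,-5,8)=5 -> [-2, -2, -2, 5] (max |s|=5)
Overall max amplitude: 8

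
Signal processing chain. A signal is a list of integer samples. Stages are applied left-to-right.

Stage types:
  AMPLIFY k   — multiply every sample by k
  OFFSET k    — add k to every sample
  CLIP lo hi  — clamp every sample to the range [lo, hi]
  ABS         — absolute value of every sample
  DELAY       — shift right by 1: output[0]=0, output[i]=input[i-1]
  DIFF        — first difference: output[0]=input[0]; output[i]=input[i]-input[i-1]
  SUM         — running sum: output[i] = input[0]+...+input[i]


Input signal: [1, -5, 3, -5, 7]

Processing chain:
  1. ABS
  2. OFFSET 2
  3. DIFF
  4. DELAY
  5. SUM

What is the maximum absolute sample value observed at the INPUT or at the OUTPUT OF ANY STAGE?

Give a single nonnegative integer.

Input: [1, -5, 3, -5, 7] (max |s|=7)
Stage 1 (ABS): |1|=1, |-5|=5, |3|=3, |-5|=5, |7|=7 -> [1, 5, 3, 5, 7] (max |s|=7)
Stage 2 (OFFSET 2): 1+2=3, 5+2=7, 3+2=5, 5+2=7, 7+2=9 -> [3, 7, 5, 7, 9] (max |s|=9)
Stage 3 (DIFF): s[0]=3, 7-3=4, 5-7=-2, 7-5=2, 9-7=2 -> [3, 4, -2, 2, 2] (max |s|=4)
Stage 4 (DELAY): [0, 3, 4, -2, 2] = [0, 3, 4, -2, 2] -> [0, 3, 4, -2, 2] (max |s|=4)
Stage 5 (SUM): sum[0..0]=0, sum[0..1]=3, sum[0..2]=7, sum[0..3]=5, sum[0..4]=7 -> [0, 3, 7, 5, 7] (max |s|=7)
Overall max amplitude: 9

Answer: 9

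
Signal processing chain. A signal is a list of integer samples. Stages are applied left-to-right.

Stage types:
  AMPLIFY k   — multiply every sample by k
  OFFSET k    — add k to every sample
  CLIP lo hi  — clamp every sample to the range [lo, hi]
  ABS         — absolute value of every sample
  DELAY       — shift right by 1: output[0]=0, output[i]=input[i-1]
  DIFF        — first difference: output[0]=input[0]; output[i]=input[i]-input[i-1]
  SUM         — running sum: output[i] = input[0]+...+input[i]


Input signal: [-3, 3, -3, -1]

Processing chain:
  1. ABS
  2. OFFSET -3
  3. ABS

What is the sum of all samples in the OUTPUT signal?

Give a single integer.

Input: [-3, 3, -3, -1]
Stage 1 (ABS): |-3|=3, |3|=3, |-3|=3, |-1|=1 -> [3, 3, 3, 1]
Stage 2 (OFFSET -3): 3+-3=0, 3+-3=0, 3+-3=0, 1+-3=-2 -> [0, 0, 0, -2]
Stage 3 (ABS): |0|=0, |0|=0, |0|=0, |-2|=2 -> [0, 0, 0, 2]
Output sum: 2

Answer: 2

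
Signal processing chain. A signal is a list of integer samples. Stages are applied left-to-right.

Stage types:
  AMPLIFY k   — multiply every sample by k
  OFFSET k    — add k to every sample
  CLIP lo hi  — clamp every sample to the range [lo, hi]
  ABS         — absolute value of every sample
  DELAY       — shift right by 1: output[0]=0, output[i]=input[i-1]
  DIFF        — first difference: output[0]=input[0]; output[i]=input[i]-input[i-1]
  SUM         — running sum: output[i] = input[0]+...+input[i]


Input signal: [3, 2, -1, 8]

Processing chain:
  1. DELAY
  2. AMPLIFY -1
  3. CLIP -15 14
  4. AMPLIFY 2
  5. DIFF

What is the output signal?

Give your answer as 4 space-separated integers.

Answer: 0 -6 2 6

Derivation:
Input: [3, 2, -1, 8]
Stage 1 (DELAY): [0, 3, 2, -1] = [0, 3, 2, -1] -> [0, 3, 2, -1]
Stage 2 (AMPLIFY -1): 0*-1=0, 3*-1=-3, 2*-1=-2, -1*-1=1 -> [0, -3, -2, 1]
Stage 3 (CLIP -15 14): clip(0,-15,14)=0, clip(-3,-15,14)=-3, clip(-2,-15,14)=-2, clip(1,-15,14)=1 -> [0, -3, -2, 1]
Stage 4 (AMPLIFY 2): 0*2=0, -3*2=-6, -2*2=-4, 1*2=2 -> [0, -6, -4, 2]
Stage 5 (DIFF): s[0]=0, -6-0=-6, -4--6=2, 2--4=6 -> [0, -6, 2, 6]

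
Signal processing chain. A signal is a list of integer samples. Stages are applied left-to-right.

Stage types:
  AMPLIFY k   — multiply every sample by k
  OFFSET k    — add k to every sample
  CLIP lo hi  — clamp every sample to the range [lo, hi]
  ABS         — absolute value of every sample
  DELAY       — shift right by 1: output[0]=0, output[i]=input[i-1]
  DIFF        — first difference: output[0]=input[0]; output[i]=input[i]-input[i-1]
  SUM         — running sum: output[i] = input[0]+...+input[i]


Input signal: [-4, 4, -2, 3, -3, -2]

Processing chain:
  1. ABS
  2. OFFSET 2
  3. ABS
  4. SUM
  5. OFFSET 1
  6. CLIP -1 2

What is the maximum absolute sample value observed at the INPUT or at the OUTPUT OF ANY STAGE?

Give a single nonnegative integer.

Input: [-4, 4, -2, 3, -3, -2] (max |s|=4)
Stage 1 (ABS): |-4|=4, |4|=4, |-2|=2, |3|=3, |-3|=3, |-2|=2 -> [4, 4, 2, 3, 3, 2] (max |s|=4)
Stage 2 (OFFSET 2): 4+2=6, 4+2=6, 2+2=4, 3+2=5, 3+2=5, 2+2=4 -> [6, 6, 4, 5, 5, 4] (max |s|=6)
Stage 3 (ABS): |6|=6, |6|=6, |4|=4, |5|=5, |5|=5, |4|=4 -> [6, 6, 4, 5, 5, 4] (max |s|=6)
Stage 4 (SUM): sum[0..0]=6, sum[0..1]=12, sum[0..2]=16, sum[0..3]=21, sum[0..4]=26, sum[0..5]=30 -> [6, 12, 16, 21, 26, 30] (max |s|=30)
Stage 5 (OFFSET 1): 6+1=7, 12+1=13, 16+1=17, 21+1=22, 26+1=27, 30+1=31 -> [7, 13, 17, 22, 27, 31] (max |s|=31)
Stage 6 (CLIP -1 2): clip(7,-1,2)=2, clip(13,-1,2)=2, clip(17,-1,2)=2, clip(22,-1,2)=2, clip(27,-1,2)=2, clip(31,-1,2)=2 -> [2, 2, 2, 2, 2, 2] (max |s|=2)
Overall max amplitude: 31

Answer: 31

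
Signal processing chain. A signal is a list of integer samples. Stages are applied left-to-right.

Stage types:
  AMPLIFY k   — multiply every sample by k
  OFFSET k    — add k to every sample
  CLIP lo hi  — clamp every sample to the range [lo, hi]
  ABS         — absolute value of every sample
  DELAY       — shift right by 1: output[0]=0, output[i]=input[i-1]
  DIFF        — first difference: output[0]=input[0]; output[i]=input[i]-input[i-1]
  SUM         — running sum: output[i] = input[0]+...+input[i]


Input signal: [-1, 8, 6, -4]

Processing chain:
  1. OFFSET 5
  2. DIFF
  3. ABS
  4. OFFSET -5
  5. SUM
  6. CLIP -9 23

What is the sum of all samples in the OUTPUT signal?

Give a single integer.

Input: [-1, 8, 6, -4]
Stage 1 (OFFSET 5): -1+5=4, 8+5=13, 6+5=11, -4+5=1 -> [4, 13, 11, 1]
Stage 2 (DIFF): s[0]=4, 13-4=9, 11-13=-2, 1-11=-10 -> [4, 9, -2, -10]
Stage 3 (ABS): |4|=4, |9|=9, |-2|=2, |-10|=10 -> [4, 9, 2, 10]
Stage 4 (OFFSET -5): 4+-5=-1, 9+-5=4, 2+-5=-3, 10+-5=5 -> [-1, 4, -3, 5]
Stage 5 (SUM): sum[0..0]=-1, sum[0..1]=3, sum[0..2]=0, sum[0..3]=5 -> [-1, 3, 0, 5]
Stage 6 (CLIP -9 23): clip(-1,-9,23)=-1, clip(3,-9,23)=3, clip(0,-9,23)=0, clip(5,-9,23)=5 -> [-1, 3, 0, 5]
Output sum: 7

Answer: 7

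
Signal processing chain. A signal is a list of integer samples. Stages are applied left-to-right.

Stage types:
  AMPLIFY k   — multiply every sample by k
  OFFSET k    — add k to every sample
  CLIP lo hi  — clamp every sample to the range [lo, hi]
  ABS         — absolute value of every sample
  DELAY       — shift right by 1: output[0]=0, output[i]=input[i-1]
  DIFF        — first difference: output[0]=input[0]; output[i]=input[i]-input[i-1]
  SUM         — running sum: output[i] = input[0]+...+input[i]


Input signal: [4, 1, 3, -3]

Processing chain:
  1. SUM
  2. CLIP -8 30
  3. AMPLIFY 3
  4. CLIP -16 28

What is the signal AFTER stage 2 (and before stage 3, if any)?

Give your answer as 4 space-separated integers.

Answer: 4 5 8 5

Derivation:
Input: [4, 1, 3, -3]
Stage 1 (SUM): sum[0..0]=4, sum[0..1]=5, sum[0..2]=8, sum[0..3]=5 -> [4, 5, 8, 5]
Stage 2 (CLIP -8 30): clip(4,-8,30)=4, clip(5,-8,30)=5, clip(8,-8,30)=8, clip(5,-8,30)=5 -> [4, 5, 8, 5]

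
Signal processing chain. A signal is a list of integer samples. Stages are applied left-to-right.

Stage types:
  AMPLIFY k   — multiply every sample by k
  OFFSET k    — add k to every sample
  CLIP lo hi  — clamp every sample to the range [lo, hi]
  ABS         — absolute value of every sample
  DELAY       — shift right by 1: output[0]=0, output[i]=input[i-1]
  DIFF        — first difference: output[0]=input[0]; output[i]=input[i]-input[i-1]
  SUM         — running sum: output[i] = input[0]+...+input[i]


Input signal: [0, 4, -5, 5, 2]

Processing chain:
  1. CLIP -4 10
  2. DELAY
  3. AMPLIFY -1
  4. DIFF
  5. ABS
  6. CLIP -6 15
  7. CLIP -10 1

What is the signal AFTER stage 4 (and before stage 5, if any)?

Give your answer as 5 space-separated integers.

Input: [0, 4, -5, 5, 2]
Stage 1 (CLIP -4 10): clip(0,-4,10)=0, clip(4,-4,10)=4, clip(-5,-4,10)=-4, clip(5,-4,10)=5, clip(2,-4,10)=2 -> [0, 4, -4, 5, 2]
Stage 2 (DELAY): [0, 0, 4, -4, 5] = [0, 0, 4, -4, 5] -> [0, 0, 4, -4, 5]
Stage 3 (AMPLIFY -1): 0*-1=0, 0*-1=0, 4*-1=-4, -4*-1=4, 5*-1=-5 -> [0, 0, -4, 4, -5]
Stage 4 (DIFF): s[0]=0, 0-0=0, -4-0=-4, 4--4=8, -5-4=-9 -> [0, 0, -4, 8, -9]

Answer: 0 0 -4 8 -9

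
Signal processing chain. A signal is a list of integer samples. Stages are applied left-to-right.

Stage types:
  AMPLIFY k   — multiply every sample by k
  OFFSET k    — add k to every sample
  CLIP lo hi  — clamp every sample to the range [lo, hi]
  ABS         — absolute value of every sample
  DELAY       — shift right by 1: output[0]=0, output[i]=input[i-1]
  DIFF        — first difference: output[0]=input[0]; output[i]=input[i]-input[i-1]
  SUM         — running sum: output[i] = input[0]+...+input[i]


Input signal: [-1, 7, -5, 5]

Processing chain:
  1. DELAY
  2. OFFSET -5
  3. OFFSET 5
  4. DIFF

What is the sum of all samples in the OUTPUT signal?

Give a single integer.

Input: [-1, 7, -5, 5]
Stage 1 (DELAY): [0, -1, 7, -5] = [0, -1, 7, -5] -> [0, -1, 7, -5]
Stage 2 (OFFSET -5): 0+-5=-5, -1+-5=-6, 7+-5=2, -5+-5=-10 -> [-5, -6, 2, -10]
Stage 3 (OFFSET 5): -5+5=0, -6+5=-1, 2+5=7, -10+5=-5 -> [0, -1, 7, -5]
Stage 4 (DIFF): s[0]=0, -1-0=-1, 7--1=8, -5-7=-12 -> [0, -1, 8, -12]
Output sum: -5

Answer: -5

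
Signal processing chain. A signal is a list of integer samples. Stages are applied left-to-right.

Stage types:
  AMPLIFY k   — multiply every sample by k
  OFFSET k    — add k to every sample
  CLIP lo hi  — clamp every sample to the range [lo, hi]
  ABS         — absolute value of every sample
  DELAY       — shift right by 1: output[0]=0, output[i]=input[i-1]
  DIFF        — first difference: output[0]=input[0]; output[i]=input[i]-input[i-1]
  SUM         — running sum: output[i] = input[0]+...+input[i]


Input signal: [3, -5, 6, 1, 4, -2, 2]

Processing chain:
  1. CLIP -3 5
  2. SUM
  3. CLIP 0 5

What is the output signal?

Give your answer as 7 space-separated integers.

Answer: 3 0 5 5 5 5 5

Derivation:
Input: [3, -5, 6, 1, 4, -2, 2]
Stage 1 (CLIP -3 5): clip(3,-3,5)=3, clip(-5,-3,5)=-3, clip(6,-3,5)=5, clip(1,-3,5)=1, clip(4,-3,5)=4, clip(-2,-3,5)=-2, clip(2,-3,5)=2 -> [3, -3, 5, 1, 4, -2, 2]
Stage 2 (SUM): sum[0..0]=3, sum[0..1]=0, sum[0..2]=5, sum[0..3]=6, sum[0..4]=10, sum[0..5]=8, sum[0..6]=10 -> [3, 0, 5, 6, 10, 8, 10]
Stage 3 (CLIP 0 5): clip(3,0,5)=3, clip(0,0,5)=0, clip(5,0,5)=5, clip(6,0,5)=5, clip(10,0,5)=5, clip(8,0,5)=5, clip(10,0,5)=5 -> [3, 0, 5, 5, 5, 5, 5]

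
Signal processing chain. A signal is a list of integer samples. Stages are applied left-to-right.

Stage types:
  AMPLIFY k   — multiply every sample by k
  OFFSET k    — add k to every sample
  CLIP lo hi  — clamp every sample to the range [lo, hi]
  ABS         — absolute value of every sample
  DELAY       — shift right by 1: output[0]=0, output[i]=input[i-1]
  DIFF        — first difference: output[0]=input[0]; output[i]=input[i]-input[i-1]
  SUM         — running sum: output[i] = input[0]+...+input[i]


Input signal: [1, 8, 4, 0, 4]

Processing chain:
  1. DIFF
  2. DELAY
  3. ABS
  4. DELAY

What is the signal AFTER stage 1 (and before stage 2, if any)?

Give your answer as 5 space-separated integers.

Answer: 1 7 -4 -4 4

Derivation:
Input: [1, 8, 4, 0, 4]
Stage 1 (DIFF): s[0]=1, 8-1=7, 4-8=-4, 0-4=-4, 4-0=4 -> [1, 7, -4, -4, 4]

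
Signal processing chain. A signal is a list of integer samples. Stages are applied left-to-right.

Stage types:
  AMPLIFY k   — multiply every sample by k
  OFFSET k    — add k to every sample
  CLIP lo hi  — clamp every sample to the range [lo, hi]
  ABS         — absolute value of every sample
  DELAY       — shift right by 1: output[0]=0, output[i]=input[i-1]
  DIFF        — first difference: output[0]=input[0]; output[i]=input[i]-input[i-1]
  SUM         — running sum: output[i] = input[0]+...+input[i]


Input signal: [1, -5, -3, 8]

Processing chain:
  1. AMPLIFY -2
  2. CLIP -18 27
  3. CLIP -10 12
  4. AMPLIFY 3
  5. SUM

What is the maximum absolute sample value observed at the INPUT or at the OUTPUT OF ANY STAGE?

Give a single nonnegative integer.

Answer: 42

Derivation:
Input: [1, -5, -3, 8] (max |s|=8)
Stage 1 (AMPLIFY -2): 1*-2=-2, -5*-2=10, -3*-2=6, 8*-2=-16 -> [-2, 10, 6, -16] (max |s|=16)
Stage 2 (CLIP -18 27): clip(-2,-18,27)=-2, clip(10,-18,27)=10, clip(6,-18,27)=6, clip(-16,-18,27)=-16 -> [-2, 10, 6, -16] (max |s|=16)
Stage 3 (CLIP -10 12): clip(-2,-10,12)=-2, clip(10,-10,12)=10, clip(6,-10,12)=6, clip(-16,-10,12)=-10 -> [-2, 10, 6, -10] (max |s|=10)
Stage 4 (AMPLIFY 3): -2*3=-6, 10*3=30, 6*3=18, -10*3=-30 -> [-6, 30, 18, -30] (max |s|=30)
Stage 5 (SUM): sum[0..0]=-6, sum[0..1]=24, sum[0..2]=42, sum[0..3]=12 -> [-6, 24, 42, 12] (max |s|=42)
Overall max amplitude: 42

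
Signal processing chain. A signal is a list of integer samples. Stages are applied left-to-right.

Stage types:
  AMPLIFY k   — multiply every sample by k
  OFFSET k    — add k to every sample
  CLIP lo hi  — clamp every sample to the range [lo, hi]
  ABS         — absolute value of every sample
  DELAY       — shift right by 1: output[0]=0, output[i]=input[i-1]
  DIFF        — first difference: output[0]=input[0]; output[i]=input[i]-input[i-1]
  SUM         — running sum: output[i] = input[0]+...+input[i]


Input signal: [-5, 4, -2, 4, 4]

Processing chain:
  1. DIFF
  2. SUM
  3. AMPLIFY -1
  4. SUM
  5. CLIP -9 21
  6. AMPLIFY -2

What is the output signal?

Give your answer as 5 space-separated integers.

Input: [-5, 4, -2, 4, 4]
Stage 1 (DIFF): s[0]=-5, 4--5=9, -2-4=-6, 4--2=6, 4-4=0 -> [-5, 9, -6, 6, 0]
Stage 2 (SUM): sum[0..0]=-5, sum[0..1]=4, sum[0..2]=-2, sum[0..3]=4, sum[0..4]=4 -> [-5, 4, -2, 4, 4]
Stage 3 (AMPLIFY -1): -5*-1=5, 4*-1=-4, -2*-1=2, 4*-1=-4, 4*-1=-4 -> [5, -4, 2, -4, -4]
Stage 4 (SUM): sum[0..0]=5, sum[0..1]=1, sum[0..2]=3, sum[0..3]=-1, sum[0..4]=-5 -> [5, 1, 3, -1, -5]
Stage 5 (CLIP -9 21): clip(5,-9,21)=5, clip(1,-9,21)=1, clip(3,-9,21)=3, clip(-1,-9,21)=-1, clip(-5,-9,21)=-5 -> [5, 1, 3, -1, -5]
Stage 6 (AMPLIFY -2): 5*-2=-10, 1*-2=-2, 3*-2=-6, -1*-2=2, -5*-2=10 -> [-10, -2, -6, 2, 10]

Answer: -10 -2 -6 2 10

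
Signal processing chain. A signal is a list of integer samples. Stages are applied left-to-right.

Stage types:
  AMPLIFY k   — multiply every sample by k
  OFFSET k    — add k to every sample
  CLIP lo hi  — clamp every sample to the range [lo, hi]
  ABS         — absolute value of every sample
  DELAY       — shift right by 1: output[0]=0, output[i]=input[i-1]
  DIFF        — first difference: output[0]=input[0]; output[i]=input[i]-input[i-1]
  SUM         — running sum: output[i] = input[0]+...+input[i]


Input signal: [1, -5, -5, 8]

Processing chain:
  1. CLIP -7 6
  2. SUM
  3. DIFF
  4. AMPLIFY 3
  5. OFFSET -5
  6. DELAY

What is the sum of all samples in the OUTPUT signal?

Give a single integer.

Answer: -42

Derivation:
Input: [1, -5, -5, 8]
Stage 1 (CLIP -7 6): clip(1,-7,6)=1, clip(-5,-7,6)=-5, clip(-5,-7,6)=-5, clip(8,-7,6)=6 -> [1, -5, -5, 6]
Stage 2 (SUM): sum[0..0]=1, sum[0..1]=-4, sum[0..2]=-9, sum[0..3]=-3 -> [1, -4, -9, -3]
Stage 3 (DIFF): s[0]=1, -4-1=-5, -9--4=-5, -3--9=6 -> [1, -5, -5, 6]
Stage 4 (AMPLIFY 3): 1*3=3, -5*3=-15, -5*3=-15, 6*3=18 -> [3, -15, -15, 18]
Stage 5 (OFFSET -5): 3+-5=-2, -15+-5=-20, -15+-5=-20, 18+-5=13 -> [-2, -20, -20, 13]
Stage 6 (DELAY): [0, -2, -20, -20] = [0, -2, -20, -20] -> [0, -2, -20, -20]
Output sum: -42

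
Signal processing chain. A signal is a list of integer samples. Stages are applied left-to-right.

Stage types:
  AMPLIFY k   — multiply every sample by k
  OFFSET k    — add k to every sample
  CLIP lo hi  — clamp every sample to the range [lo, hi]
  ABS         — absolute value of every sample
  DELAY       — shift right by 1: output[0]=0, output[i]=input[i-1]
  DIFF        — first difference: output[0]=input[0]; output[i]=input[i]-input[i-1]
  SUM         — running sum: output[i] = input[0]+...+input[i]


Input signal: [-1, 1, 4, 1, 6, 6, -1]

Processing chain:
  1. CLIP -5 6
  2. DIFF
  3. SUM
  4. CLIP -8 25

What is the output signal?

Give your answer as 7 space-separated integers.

Input: [-1, 1, 4, 1, 6, 6, -1]
Stage 1 (CLIP -5 6): clip(-1,-5,6)=-1, clip(1,-5,6)=1, clip(4,-5,6)=4, clip(1,-5,6)=1, clip(6,-5,6)=6, clip(6,-5,6)=6, clip(-1,-5,6)=-1 -> [-1, 1, 4, 1, 6, 6, -1]
Stage 2 (DIFF): s[0]=-1, 1--1=2, 4-1=3, 1-4=-3, 6-1=5, 6-6=0, -1-6=-7 -> [-1, 2, 3, -3, 5, 0, -7]
Stage 3 (SUM): sum[0..0]=-1, sum[0..1]=1, sum[0..2]=4, sum[0..3]=1, sum[0..4]=6, sum[0..5]=6, sum[0..6]=-1 -> [-1, 1, 4, 1, 6, 6, -1]
Stage 4 (CLIP -8 25): clip(-1,-8,25)=-1, clip(1,-8,25)=1, clip(4,-8,25)=4, clip(1,-8,25)=1, clip(6,-8,25)=6, clip(6,-8,25)=6, clip(-1,-8,25)=-1 -> [-1, 1, 4, 1, 6, 6, -1]

Answer: -1 1 4 1 6 6 -1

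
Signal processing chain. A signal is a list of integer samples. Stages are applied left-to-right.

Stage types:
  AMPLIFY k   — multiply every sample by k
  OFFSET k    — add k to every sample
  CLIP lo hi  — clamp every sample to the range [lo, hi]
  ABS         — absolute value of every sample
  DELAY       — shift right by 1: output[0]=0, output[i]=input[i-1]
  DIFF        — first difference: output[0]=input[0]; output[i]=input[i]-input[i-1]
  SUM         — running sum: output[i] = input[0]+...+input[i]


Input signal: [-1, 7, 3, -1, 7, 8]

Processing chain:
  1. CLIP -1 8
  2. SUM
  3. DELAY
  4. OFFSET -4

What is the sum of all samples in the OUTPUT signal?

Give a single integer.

Input: [-1, 7, 3, -1, 7, 8]
Stage 1 (CLIP -1 8): clip(-1,-1,8)=-1, clip(7,-1,8)=7, clip(3,-1,8)=3, clip(-1,-1,8)=-1, clip(7,-1,8)=7, clip(8,-1,8)=8 -> [-1, 7, 3, -1, 7, 8]
Stage 2 (SUM): sum[0..0]=-1, sum[0..1]=6, sum[0..2]=9, sum[0..3]=8, sum[0..4]=15, sum[0..5]=23 -> [-1, 6, 9, 8, 15, 23]
Stage 3 (DELAY): [0, -1, 6, 9, 8, 15] = [0, -1, 6, 9, 8, 15] -> [0, -1, 6, 9, 8, 15]
Stage 4 (OFFSET -4): 0+-4=-4, -1+-4=-5, 6+-4=2, 9+-4=5, 8+-4=4, 15+-4=11 -> [-4, -5, 2, 5, 4, 11]
Output sum: 13

Answer: 13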